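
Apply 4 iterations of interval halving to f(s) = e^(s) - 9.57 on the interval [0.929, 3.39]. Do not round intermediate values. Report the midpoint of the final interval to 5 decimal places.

f(0.929000) = -7.038024, f(3.390000) = 20.095952 (opposite signs)
step 1: m = 2.159500, f(m) = -0.903197 < 0 → root in [2.159500, 3.390000]
step 2: m = 2.774750, f(m) = 6.464618 > 0 → root in [2.159500, 2.774750]
step 3: m = 2.467125, f(m) = 2.218506 > 0 → root in [2.159500, 2.467125]
step 4: m = 2.313313, f(m) = 0.537852 > 0 → root in [2.159500, 2.313313]
Midpoint of [2.159500, 2.313313] = 2.236406

2.23641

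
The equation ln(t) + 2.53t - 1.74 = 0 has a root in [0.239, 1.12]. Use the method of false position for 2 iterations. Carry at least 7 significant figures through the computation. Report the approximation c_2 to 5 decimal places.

False-position update: c = (a·f(b) − b·f(a))/(f(b) − f(a)); replace the endpoint whose sign matches f(c).
f(0.239000) = -2.566622, f(1.120000) = 1.206929
step 1: c = 0.838222, f(c) = 0.204229 > 0 → new bracket [0.239000, 0.838222]
step 2: c = 0.794055, f(c) = 0.038358 > 0 → new bracket [0.239000, 0.794055]

0.79406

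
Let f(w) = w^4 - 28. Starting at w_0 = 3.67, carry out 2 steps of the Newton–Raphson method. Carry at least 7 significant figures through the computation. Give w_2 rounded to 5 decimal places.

Newton update: w ← w − f(w)/f'(w).
f'(w) = 4w^3
w_0 = 3.670000: f = 153.411267, f' = 197.723452 → w_1 = 3.670000 - (153.411267)/(197.723452) = 2.894112
w_1 = 2.894112: f = 42.155431, f' = 96.962982 → w_2 = 2.894112 - (42.155431)/(96.962982) = 2.459354

2.45935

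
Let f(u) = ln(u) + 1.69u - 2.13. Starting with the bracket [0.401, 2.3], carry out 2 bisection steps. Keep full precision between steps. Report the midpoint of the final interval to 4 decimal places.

1.1131

f(0.401000) = -2.366104, f(2.300000) = 2.589909 (opposite signs)
step 1: m = 1.350500, f(m) = 0.452820 > 0 → root in [0.401000, 1.350500]
step 2: m = 0.875750, f(m) = -0.782657 < 0 → root in [0.875750, 1.350500]
Midpoint of [0.875750, 1.350500] = 1.113125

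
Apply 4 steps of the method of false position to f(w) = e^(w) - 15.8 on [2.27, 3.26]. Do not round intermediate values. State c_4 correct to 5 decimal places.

f(2.270000) = -6.120599, f(3.260000) = 10.249537
step 1: c = 2.640149, f(c) = -1.784705 < 0 → new bracket [2.640149, 3.260000]
step 2: c = 2.732074, f(c) = -0.435272 < 0 → new bracket [2.732074, 3.260000]
step 3: c = 2.753581, f(c) = -0.101254 < 0 → new bracket [2.753581, 3.260000]
step 4: c = 2.758535, f(c) = -0.023291 < 0 → new bracket [2.758535, 3.260000]

2.75853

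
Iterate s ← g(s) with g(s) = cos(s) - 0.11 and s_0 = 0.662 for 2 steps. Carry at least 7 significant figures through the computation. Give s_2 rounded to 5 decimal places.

s_1 = g(0.662000) = 0.678764
s_2 = g(0.678764) = 0.668349

0.66835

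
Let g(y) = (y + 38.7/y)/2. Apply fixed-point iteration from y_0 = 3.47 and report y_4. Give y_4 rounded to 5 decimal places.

y_1 = g(3.470000) = 7.311369
y_2 = g(7.311369) = 6.302248
y_3 = g(6.302248) = 6.221457
y_4 = g(6.221457) = 6.220932

6.22093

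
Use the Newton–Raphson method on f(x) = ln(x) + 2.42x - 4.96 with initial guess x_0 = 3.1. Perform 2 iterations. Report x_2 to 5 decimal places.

f'(x) = 1/x + 2.42
x_0 = 3.100000: f = 3.673402, f' = 2.742581 → x_1 = 3.100000 - (3.673402)/(2.742581) = 1.760604
x_1 = 1.760604: f = -0.133682, f' = 2.987987 → x_2 = 1.760604 - (-0.133682)/(2.987987) = 1.805344

1.80534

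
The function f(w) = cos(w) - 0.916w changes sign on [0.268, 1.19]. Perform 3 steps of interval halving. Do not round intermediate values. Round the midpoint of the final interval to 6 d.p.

0.786625

f(0.268000) = 0.718814, f(1.190000) = -0.718380 (opposite signs)
step 1: m = 0.729000, f(m) = 0.078077 > 0 → root in [0.729000, 1.190000]
step 2: m = 0.959500, f(m) = -0.304972 < 0 → root in [0.729000, 0.959500]
step 3: m = 0.844250, f(m) = -0.109041 < 0 → root in [0.729000, 0.844250]
Midpoint of [0.729000, 0.844250] = 0.786625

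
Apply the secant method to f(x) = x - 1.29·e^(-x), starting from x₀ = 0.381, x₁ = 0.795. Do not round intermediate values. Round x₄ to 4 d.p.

0.6640

f(x_0) = -0.500299, f(x_1) = 0.212460
x_2 = 0.795000 - (0.212460)·(0.795000 - 0.381000)/(0.212460 - (-0.500299)) = 0.671594; f(x_2) = 0.012542
x_3 = 0.671594 - (0.012542)·(0.671594 - 0.795000)/(0.012542 - (0.212460)) = 0.663852; f(x_3) = -0.000322
x_4 = 0.663852 - (-0.000322)·(0.663852 - 0.671594)/(-0.000322 - (0.012542)) = 0.664046; f(x_4) = 0.000000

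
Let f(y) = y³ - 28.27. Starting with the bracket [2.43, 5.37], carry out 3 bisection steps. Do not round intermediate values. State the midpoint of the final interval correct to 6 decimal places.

f(2.430000) = -13.921093, f(5.370000) = 126.584153 (opposite signs)
step 1: m = 3.900000, f(m) = 31.049000 > 0 → root in [2.430000, 3.900000]
step 2: m = 3.165000, f(m) = 3.434517 > 0 → root in [2.430000, 3.165000]
step 3: m = 2.797500, f(m) = -6.376748 < 0 → root in [2.797500, 3.165000]
Midpoint of [2.797500, 3.165000] = 2.981250

2.981250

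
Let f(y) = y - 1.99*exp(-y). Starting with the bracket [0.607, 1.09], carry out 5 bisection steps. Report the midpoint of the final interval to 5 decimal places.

f(0.607000) = -0.477517, f(1.090000) = 0.420929 (opposite signs)
step 1: m = 0.848500, f(m) = -0.003333 < 0 → root in [0.848500, 1.090000]
step 2: m = 0.969250, f(m) = 0.214309 > 0 → root in [0.848500, 0.969250]
step 3: m = 0.908875, f(m) = 0.106950 > 0 → root in [0.848500, 0.908875]
step 4: m = 0.878688, f(m) = 0.052185 > 0 → root in [0.848500, 0.878688]
step 5: m = 0.863594, f(m) = 0.024522 > 0 → root in [0.848500, 0.863594]
Midpoint of [0.848500, 0.863594] = 0.856047

0.85605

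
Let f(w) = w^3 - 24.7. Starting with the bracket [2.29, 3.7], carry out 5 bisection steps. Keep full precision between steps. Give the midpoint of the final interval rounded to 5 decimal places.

2.92891

f(2.290000) = -12.691011, f(3.700000) = 25.953000 (opposite signs)
step 1: m = 2.995000, f(m) = 2.165225 > 0 → root in [2.290000, 2.995000]
step 2: m = 2.642500, f(m) = -6.247934 < 0 → root in [2.642500, 2.995000]
step 3: m = 2.818750, f(m) = -2.304040 < 0 → root in [2.818750, 2.995000]
step 4: m = 2.906875, f(m) = -0.137132 < 0 → root in [2.906875, 2.995000]
step 5: m = 2.950938, f(m) = 0.996859 > 0 → root in [2.906875, 2.950938]
Midpoint of [2.906875, 2.950938] = 2.928906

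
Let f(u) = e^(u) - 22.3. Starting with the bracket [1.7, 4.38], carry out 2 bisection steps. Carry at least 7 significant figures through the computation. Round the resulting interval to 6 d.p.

[3.040000, 3.710000]

f(1.700000) = -16.826053, f(4.380000) = 57.538033 (opposite signs)
step 1: m = 3.040000, f(m) = -1.394757 < 0 → root in [3.040000, 4.380000]
step 2: m = 3.710000, f(m) = 18.553807 > 0 → root in [3.040000, 3.710000]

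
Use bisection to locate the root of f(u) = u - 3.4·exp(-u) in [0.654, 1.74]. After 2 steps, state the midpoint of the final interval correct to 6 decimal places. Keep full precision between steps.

1.061250

f(0.654000) = -1.113870, f(1.740000) = 1.143231 (opposite signs)
step 1: m = 1.197000, f(m) = 0.169863 > 0 → root in [0.654000, 1.197000]
step 2: m = 0.925500, f(m) = -0.422033 < 0 → root in [0.925500, 1.197000]
Midpoint of [0.925500, 1.197000] = 1.061250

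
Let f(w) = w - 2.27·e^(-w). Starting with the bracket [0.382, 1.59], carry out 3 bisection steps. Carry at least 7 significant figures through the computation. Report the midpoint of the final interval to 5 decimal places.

f(0.382000) = -1.167264, f(1.590000) = 1.127089 (opposite signs)
step 1: m = 0.986000, f(m) = 0.139140 > 0 → root in [0.382000, 0.986000]
step 2: m = 0.684000, f(m) = -0.461430 < 0 → root in [0.684000, 0.986000]
step 3: m = 0.835000, f(m) = -0.149895 < 0 → root in [0.835000, 0.986000]
Midpoint of [0.835000, 0.986000] = 0.910500

0.91050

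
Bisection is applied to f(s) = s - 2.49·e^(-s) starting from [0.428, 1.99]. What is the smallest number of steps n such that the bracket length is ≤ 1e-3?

Initial width b − a = 1.99 − 0.428 = 1.562000.
After n steps the width is (b−a)/2^n; need (b−a)/2^n ≤ 1e-3.
So n ≥ log₂(1.562000/1e-3) = log₂(1562.0000) ≈ 10.6092.
Hence n = 11.

11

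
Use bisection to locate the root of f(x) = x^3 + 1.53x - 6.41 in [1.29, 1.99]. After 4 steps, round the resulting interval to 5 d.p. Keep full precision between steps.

[1.55250, 1.59625]

f(1.290000) = -2.289611, f(1.990000) = 4.515299 (opposite signs)
step 1: m = 1.640000, f(m) = 0.510144 > 0 → root in [1.290000, 1.640000]
step 2: m = 1.465000, f(m) = -1.024330 < 0 → root in [1.465000, 1.640000]
step 3: m = 1.552500, f(m) = -0.292752 < 0 → root in [1.552500, 1.640000]
step 4: m = 1.596250, f(m) = 0.099530 > 0 → root in [1.552500, 1.596250]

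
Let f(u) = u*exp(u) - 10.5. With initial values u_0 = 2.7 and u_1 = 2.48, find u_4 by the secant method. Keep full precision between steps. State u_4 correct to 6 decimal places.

1.797981

Secant update: u_(k+1) = u_k − f(u_k)·(u_k − u_(k-1))/(f(u_k) − f(u_(k-1))).
f(u_0) = 29.675276, f(u_1) = 19.114336
u_2 = 2.480000 - (19.114336)·(2.480000 - 2.700000)/(19.114336 - (29.675276)) = 2.081820; f(u_2) = 6.194222
u_3 = 2.081820 - (6.194222)·(2.081820 - 2.480000)/(6.194222 - (19.114336)) = 1.890923; f(u_3) = 2.028271
u_4 = 1.890923 - (2.028271)·(1.890923 - 2.081820)/(2.028271 - (6.194222)) = 1.797981; f(u_4) = 0.355211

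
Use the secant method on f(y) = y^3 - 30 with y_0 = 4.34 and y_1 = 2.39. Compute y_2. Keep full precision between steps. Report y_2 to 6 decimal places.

2.858154

f(y_0) = 51.746504, f(y_1) = -16.348081
y_2 = 2.390000 - (-16.348081)·(2.390000 - 4.340000)/(-16.348081 - (51.746504)) = 2.858154; f(y_2) = -6.651611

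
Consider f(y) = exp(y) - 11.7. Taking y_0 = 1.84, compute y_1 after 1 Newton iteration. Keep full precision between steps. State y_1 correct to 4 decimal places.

2.6982

Newton update: y ← y − f(y)/f'(y).
f'(y) = exp(y)
y_0 = 1.840000: f = -5.403462, f' = 6.296538 → y_1 = 1.840000 - (-5.403462)/(6.296538) = 2.698164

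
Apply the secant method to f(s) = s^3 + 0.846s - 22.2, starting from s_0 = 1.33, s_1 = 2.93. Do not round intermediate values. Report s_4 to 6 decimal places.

Secant update: s_(k+1) = s_k − f(s_k)·(s_k − s_(k-1))/(f(s_k) − f(s_(k-1))).
f(s_0) = -18.722183, f(s_1) = 5.432537
s_2 = 2.930000 - (5.432537)·(2.930000 - 1.330000)/(5.432537 - (-18.722183)) = 2.570151; f(s_2) = -3.048073
s_3 = 2.570151 - (-3.048073)·(2.570151 - 2.930000)/(-3.048073 - (5.432537)) = 2.699487; f(s_3) = -0.244461
s_4 = 2.699487 - (-0.244461)·(2.699487 - 2.570151)/(-0.244461 - (-3.048073)) = 2.710764; f(s_4) = 0.012655

2.710764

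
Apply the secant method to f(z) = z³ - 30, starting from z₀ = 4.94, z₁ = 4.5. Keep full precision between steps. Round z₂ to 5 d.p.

Secant update: z_(k+1) = z_k − f(z_k)·(z_k − z_(k-1))/(f(z_k) − f(z_(k-1))).
f(z_0) = 90.553784, f(z_1) = 61.125000
z_2 = 4.500000 - (61.125000)·(4.500000 - 4.940000)/(61.125000 - (90.553784)) = 3.586099; f(z_2) = 16.117607

3.58610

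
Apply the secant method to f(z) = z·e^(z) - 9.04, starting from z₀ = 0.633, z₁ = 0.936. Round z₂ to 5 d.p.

2.62375

Secant update: z_(k+1) = z_k − f(z_k)·(z_k − z_(k-1))/(f(z_k) − f(z_(k-1))).
f(z_0) = -7.847902, f(z_1) = -6.653423
z_2 = 0.936000 - (-6.653423)·(0.936000 - 0.633000)/(-6.653423 - (-7.847902)) = 2.623755; f(z_2) = 27.134740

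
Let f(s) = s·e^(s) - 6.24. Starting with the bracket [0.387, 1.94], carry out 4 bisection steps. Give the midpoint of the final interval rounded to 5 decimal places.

f(0.387000) = -5.670121, f(1.940000) = 7.259977 (opposite signs)
step 1: m = 1.163500, f(m) = -2.515500 < 0 → root in [1.163500, 1.940000]
step 2: m = 1.551750, f(m) = 1.083829 > 0 → root in [1.163500, 1.551750]
step 3: m = 1.357625, f(m) = -0.962978 < 0 → root in [1.357625, 1.551750]
step 4: m = 1.454687, f(m) = -0.009363 < 0 → root in [1.454687, 1.551750]
Midpoint of [1.454687, 1.551750] = 1.503219

1.50322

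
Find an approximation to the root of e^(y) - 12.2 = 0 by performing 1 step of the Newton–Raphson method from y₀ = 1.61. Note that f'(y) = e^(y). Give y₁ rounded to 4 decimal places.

y_0 = 1.610000: f = -7.197189, f' = 5.002811 → y_1 = 1.610000 - (-7.197189)/(5.002811) = 3.048629

3.0486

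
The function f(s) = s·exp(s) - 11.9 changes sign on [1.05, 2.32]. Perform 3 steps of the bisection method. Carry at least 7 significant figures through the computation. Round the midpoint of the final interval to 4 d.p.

f(1.050000) = -8.899466, f(2.320000) = 11.707564 (opposite signs)
step 1: m = 1.685000, f(m) = -2.813720 < 0 → root in [1.685000, 2.320000]
step 2: m = 2.002500, f(m) = 2.933623 > 0 → root in [1.685000, 2.002500]
step 3: m = 1.843750, f(m) = -0.247141 < 0 → root in [1.843750, 2.002500]
Midpoint of [1.843750, 2.002500] = 1.923125

1.9231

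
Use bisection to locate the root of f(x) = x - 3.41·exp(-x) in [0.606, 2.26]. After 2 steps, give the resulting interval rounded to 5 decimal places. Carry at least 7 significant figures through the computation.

f(0.606000) = -1.254253, f(2.260000) = 1.904165 (opposite signs)
step 1: m = 1.433000, f(m) = 0.619401 > 0 → root in [0.606000, 1.433000]
step 2: m = 1.019500, f(m) = -0.210744 < 0 → root in [1.019500, 1.433000]

[1.01950, 1.43300]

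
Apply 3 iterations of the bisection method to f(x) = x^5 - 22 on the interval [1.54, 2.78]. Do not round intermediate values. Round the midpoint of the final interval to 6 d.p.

1.927500

f(1.540000) = -13.338291, f(2.780000) = 144.044303 (opposite signs)
step 1: m = 2.160000, f(m) = 25.018498 > 0 → root in [1.540000, 2.160000]
step 2: m = 1.850000, f(m) = -0.330013 < 0 → root in [1.850000, 2.160000]
step 3: m = 2.005000, f(m) = 10.402005 > 0 → root in [1.850000, 2.005000]
Midpoint of [1.850000, 2.005000] = 1.927500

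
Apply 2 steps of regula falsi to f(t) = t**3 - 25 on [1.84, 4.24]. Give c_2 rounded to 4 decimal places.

2.7628

False-position update: c = (a·f(b) − b·f(a))/(f(b) − f(a)); replace the endpoint whose sign matches f(c).
f(1.840000) = -18.770496, f(4.240000) = 51.225024
step 1: c = 2.483601, f(c) = -9.680468 < 0 → new bracket [2.483601, 4.240000]
step 2: c = 2.762767, f(c) = -3.912118 < 0 → new bracket [2.762767, 4.240000]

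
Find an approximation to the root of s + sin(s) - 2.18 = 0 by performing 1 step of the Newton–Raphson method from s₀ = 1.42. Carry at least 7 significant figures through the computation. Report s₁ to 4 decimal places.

1.2212

Newton update: s ← s − f(s)/f'(s).
f'(s) = 1 + cos(s)
s_0 = 1.420000: f = 0.228652, f' = 1.150225 → s_1 = 1.420000 - (0.228652)/(1.150225) = 1.221211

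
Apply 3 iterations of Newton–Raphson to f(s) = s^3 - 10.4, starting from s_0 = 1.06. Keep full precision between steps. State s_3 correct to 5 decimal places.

2.29816

f'(s) = 3s^2
s_0 = 1.060000: f = -9.208984, f' = 3.370800 → s_1 = 1.060000 - (-9.208984)/(3.370800) = 3.791988
s_1 = 3.791988: f = 44.125637, f' = 43.137511 → s_2 = 3.791988 - (44.125637)/(43.137511) = 2.769081
s_2 = 2.769081: f = 10.832792, f' = 23.003433 → s_3 = 2.769081 - (10.832792)/(23.003433) = 2.298161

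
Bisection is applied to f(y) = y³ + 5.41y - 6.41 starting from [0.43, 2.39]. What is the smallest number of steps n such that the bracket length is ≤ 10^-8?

28

Initial width b − a = 2.39 − 0.43 = 1.960000.
After n steps the width is (b−a)/2^n; need (b−a)/2^n ≤ 10^-8.
So n ≥ log₂(1.960000/10^-8) = log₂(196000000.0000) ≈ 27.5463.
Hence n = 28.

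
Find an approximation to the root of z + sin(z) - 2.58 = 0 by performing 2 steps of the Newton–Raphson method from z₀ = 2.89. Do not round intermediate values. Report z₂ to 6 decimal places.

f'(z) = 1 + cos(z)
z_0 = 2.890000: f = 0.558947, f' = 0.031483 → z_1 = 2.890000 - (0.558947)/(0.031483) = -14.864017
z_1 = -14.864017: f = -18.191288, f' = 0.335481 → z_2 = -14.864017 - (-18.191288)/(0.335481) = 39.360435

39.360435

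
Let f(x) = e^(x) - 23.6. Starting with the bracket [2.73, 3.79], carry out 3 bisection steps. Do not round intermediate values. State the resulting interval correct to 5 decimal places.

[3.12750, 3.26000]

f(2.730000) = -8.267113, f(3.790000) = 20.656400 (opposite signs)
step 1: m = 3.260000, f(m) = 2.449537 > 0 → root in [2.730000, 3.260000]
step 2: m = 2.995000, f(m) = -3.614640 < 0 → root in [2.995000, 3.260000]
step 3: m = 3.127500, f(m) = -0.783134 < 0 → root in [3.127500, 3.260000]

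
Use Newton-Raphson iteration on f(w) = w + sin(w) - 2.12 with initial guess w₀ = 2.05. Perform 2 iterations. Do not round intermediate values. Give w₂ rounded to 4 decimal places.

1.1127

f'(w) = 1 + cos(w)
w_0 = 2.050000: f = 0.817362, f' = 0.538927 → w_1 = 2.050000 - (0.817362)/(0.538927) = 0.533353
w_1 = 0.533353: f = -1.078223, f' = 1.861107 → w_2 = 0.533353 - (-1.078223)/(1.861107) = 1.112698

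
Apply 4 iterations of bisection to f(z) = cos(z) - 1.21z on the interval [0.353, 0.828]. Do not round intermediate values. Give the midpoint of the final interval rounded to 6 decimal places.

0.664719

f(0.353000) = 0.511210, f(0.828000) = -0.325530 (opposite signs)
step 1: m = 0.590500, f(m) = 0.116157 > 0 → root in [0.590500, 0.828000]
step 2: m = 0.709250, f(m) = -0.099342 < 0 → root in [0.590500, 0.709250]
step 3: m = 0.649875, f(m) = 0.009811 > 0 → root in [0.649875, 0.709250]
step 4: m = 0.679562, f(m) = -0.044423 < 0 → root in [0.649875, 0.679562]
Midpoint of [0.649875, 0.679562] = 0.664719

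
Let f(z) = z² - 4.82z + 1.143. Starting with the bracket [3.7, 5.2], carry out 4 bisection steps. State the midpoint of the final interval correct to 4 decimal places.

f(3.700000) = -3.001000, f(5.200000) = 3.119000 (opposite signs)
step 1: m = 4.450000, f(m) = -0.503500 < 0 → root in [4.450000, 5.200000]
step 2: m = 4.825000, f(m) = 1.167125 > 0 → root in [4.450000, 4.825000]
step 3: m = 4.637500, f(m) = 0.296656 > 0 → root in [4.450000, 4.637500]
step 4: m = 4.543750, f(m) = -0.112211 < 0 → root in [4.543750, 4.637500]
Midpoint of [4.543750, 4.637500] = 4.590625

4.5906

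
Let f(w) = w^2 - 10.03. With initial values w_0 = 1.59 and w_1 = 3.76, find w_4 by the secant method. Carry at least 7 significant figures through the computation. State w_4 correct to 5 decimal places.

3.16745

Secant update: w_(k+1) = w_k − f(w_k)·(w_k − w_(k-1))/(f(w_k) − f(w_(k-1))).
f(w_0) = -7.501900, f(w_1) = 4.107600
w_2 = 3.760000 - (4.107600)·(3.760000 - 1.590000)/(4.107600 - (-7.501900)) = 2.992224; f(w_2) = -1.076594
w_3 = 2.992224 - (-1.076594)·(2.992224 - 3.760000)/(-1.076594 - (4.107600)) = 3.151667; f(w_3) = -0.096994
w_4 = 3.151667 - (-0.096994)·(3.151667 - 2.992224)/(-0.096994 - (-1.076594)) = 3.167454; f(w_4) = 0.002766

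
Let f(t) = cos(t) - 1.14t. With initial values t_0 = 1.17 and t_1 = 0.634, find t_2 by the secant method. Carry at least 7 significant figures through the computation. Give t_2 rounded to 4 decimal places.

0.6773

f(t_0) = -0.943648, f(t_1) = 0.082904
t_2 = 0.634000 - (0.082904)·(0.634000 - 1.170000)/(0.082904 - (-0.943648)) = 0.677287; f(t_2) = 0.007168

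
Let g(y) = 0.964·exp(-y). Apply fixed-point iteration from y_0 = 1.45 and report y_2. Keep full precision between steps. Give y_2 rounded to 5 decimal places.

0.76890

y_1 = g(1.450000) = 0.226126
y_2 = g(0.226126) = 0.768904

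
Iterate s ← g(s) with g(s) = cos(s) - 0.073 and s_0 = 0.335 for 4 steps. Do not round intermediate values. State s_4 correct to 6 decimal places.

s_1 = g(0.335000) = 0.871410
s_2 = g(0.871410) = 0.570748
s_3 = g(0.570748) = 0.768497
s_4 = g(0.768497) = 0.645956

0.645956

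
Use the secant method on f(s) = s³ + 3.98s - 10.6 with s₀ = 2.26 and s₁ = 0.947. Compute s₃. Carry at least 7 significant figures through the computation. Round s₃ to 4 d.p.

f(s_0) = 9.937976, f(s_1) = -5.981662
s_2 = 0.947000 - (-5.981662)·(0.947000 - 2.260000)/(-5.981662 - (9.937976)) = 1.440348; f(s_2) = -1.879265
s_3 = 1.440348 - (-1.879265)·(1.440348 - 0.947000)/(-1.879265 - (-5.981662)) = 1.666346; f(s_3) = 0.659011

1.6663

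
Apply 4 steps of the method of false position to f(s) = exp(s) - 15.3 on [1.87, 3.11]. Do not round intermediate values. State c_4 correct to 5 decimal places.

2.72684

False-position update: c = (a·f(b) − b·f(a))/(f(b) − f(a)); replace the endpoint whose sign matches f(c).
f(1.870000) = -8.811704, f(3.110000) = 7.121044
step 1: c = 2.555790, f(c) = -2.418533 < 0 → new bracket [2.555790, 3.110000]
step 2: c = 2.696296, f(c) = -0.475274 < 0 → new bracket [2.696296, 3.110000]
step 3: c = 2.722180, f(c) = -0.086543 < 0 → new bracket [2.722180, 3.110000]
step 4: c = 2.726837, f(c) = -0.015534 < 0 → new bracket [2.726837, 3.110000]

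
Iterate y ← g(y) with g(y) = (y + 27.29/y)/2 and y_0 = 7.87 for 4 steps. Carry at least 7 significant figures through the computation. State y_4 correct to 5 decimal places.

5.22398

y_1 = g(7.870000) = 5.668799
y_2 = g(5.668799) = 5.241435
y_3 = g(5.241435) = 5.224012
y_4 = g(5.224012) = 5.223983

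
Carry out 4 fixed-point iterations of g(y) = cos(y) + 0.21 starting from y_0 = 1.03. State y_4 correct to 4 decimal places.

y_1 = g(1.030000) = 0.724819
y_2 = g(0.724819) = 0.958620
y_3 = g(0.958620) = 0.784650
y_4 = g(0.784650) = 0.917635

0.9176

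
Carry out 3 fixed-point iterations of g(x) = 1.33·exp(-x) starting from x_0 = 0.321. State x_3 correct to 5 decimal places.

0.80122

x_1 = g(0.321000) = 0.964813
x_2 = g(0.964813) = 0.506802
x_3 = g(0.506802) = 0.801217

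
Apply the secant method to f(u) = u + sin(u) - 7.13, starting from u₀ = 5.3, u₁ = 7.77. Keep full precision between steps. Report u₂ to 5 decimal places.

f(u_0) = -2.662267, f(u_1) = 1.636476
u_2 = 7.770000 - (1.636476)·(7.770000 - 5.300000)/(1.636476 - (-2.662267)) = 6.829703; f(u_2) = 0.219418

6.82970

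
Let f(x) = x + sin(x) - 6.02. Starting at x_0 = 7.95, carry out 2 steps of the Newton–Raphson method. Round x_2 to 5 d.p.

f'(x) = 1 + cos(x)
x_0 = 7.950000: f = 2.925394, f' = 0.904129 → x_1 = 7.950000 - (2.925394)/(0.904129) = 4.714407
x_1 = 4.714407: f = -2.305591, f' = 1.002018 → x_2 = 4.714407 - (-2.305591)/(1.002018) = 7.015355

7.01535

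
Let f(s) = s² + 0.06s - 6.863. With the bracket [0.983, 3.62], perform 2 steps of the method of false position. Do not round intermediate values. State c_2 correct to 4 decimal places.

2.5281

f(0.983000) = -5.837731, f(3.620000) = 6.458600
step 1: c = 2.234926, f(c) = -1.734010 < 0 → new bracket [2.234926, 3.620000]
step 2: c = 2.528084, f(c) = -0.320104 < 0 → new bracket [2.528084, 3.620000]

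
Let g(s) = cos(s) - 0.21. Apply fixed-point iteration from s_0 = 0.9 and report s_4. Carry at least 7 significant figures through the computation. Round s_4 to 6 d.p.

s_1 = g(0.900000) = 0.411610
s_2 = g(0.411610) = 0.706478
s_3 = g(0.706478) = 0.550653
s_4 = g(0.550653) = 0.642183

0.642183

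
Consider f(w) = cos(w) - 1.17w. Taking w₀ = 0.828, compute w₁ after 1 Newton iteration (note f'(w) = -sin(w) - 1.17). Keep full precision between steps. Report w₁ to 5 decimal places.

0.67463

w_0 = 0.828000: f = -0.292410, f' = -1.906580 → w_1 = 0.828000 - (-0.292410)/(-1.906580) = 0.674631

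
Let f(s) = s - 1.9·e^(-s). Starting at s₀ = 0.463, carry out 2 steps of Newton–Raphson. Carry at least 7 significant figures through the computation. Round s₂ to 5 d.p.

Newton update: s ← s − f(s)/f'(s).
f'(s) = 1 + 1.9·e^(-s)
s_0 = 0.463000: f = -0.732846, f' = 2.195846 → s_1 = 0.463000 - (-0.732846)/(2.195846) = 0.796742
s_1 = 0.796742: f = -0.059769, f' = 1.856511 → s_2 = 0.796742 - (-0.059769)/(1.856511) = 0.828936

0.82894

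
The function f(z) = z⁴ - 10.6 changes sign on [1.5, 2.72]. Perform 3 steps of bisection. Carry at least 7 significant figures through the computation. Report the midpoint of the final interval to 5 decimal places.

f(1.500000) = -5.537500, f(2.720000) = 44.136323 (opposite signs)
step 1: m = 2.110000, f(m) = 9.221194 > 0 → root in [1.500000, 2.110000]
step 2: m = 1.805000, f(m) = 0.014727 > 0 → root in [1.500000, 1.805000]
step 3: m = 1.652500, f(m) = -3.142970 < 0 → root in [1.652500, 1.805000]
Midpoint of [1.652500, 1.805000] = 1.728750

1.72875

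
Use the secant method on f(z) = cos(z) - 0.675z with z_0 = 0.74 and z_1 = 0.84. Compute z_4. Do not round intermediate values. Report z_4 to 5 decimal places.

f(z_0) = 0.238969, f(z_1) = 0.100463
z_2 = 0.840000 - (0.100463)·(0.840000 - 0.740000)/(0.100463 - (0.238969)) = 0.912533; f(z_2) = -0.004216
z_3 = 0.912533 - (-0.004216)·(0.912533 - 0.840000)/(-0.004216 - (0.100463)) = 0.909612; f(z_3) = 0.000064
z_4 = 0.909612 - (0.000064)·(0.909612 - 0.912533)/(0.000064 - (-0.004216)) = 0.909656; f(z_4) = 0.000000

0.90966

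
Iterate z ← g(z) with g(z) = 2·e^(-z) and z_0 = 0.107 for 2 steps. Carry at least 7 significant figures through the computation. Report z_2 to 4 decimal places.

z_1 = g(0.107000) = 1.797051
z_2 = g(1.797051) = 0.331574

0.3316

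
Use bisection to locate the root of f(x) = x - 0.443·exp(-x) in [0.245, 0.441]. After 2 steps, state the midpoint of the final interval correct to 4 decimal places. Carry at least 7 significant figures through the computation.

f(0.245000) = -0.101738, f(0.441000) = 0.155977 (opposite signs)
step 1: m = 0.343000, f(m) = 0.028630 > 0 → root in [0.245000, 0.343000]
step 2: m = 0.294000, f(m) = -0.036157 < 0 → root in [0.294000, 0.343000]
Midpoint of [0.294000, 0.343000] = 0.318500

0.3185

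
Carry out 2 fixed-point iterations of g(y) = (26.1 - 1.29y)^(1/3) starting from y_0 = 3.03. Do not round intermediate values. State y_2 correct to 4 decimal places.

y_1 = g(3.030000) = 2.810138
y_2 = g(2.810138) = 2.822059

2.8221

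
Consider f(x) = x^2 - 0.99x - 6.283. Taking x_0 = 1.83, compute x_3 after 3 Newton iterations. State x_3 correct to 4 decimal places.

f'(x) = 2x - 0.99
x_0 = 1.830000: f = -4.745800, f' = 2.670000 → x_1 = 1.830000 - (-4.745800)/(2.670000) = 3.607453
x_1 = 3.607453: f = 3.159340, f' = 6.224906 → x_2 = 3.607453 - (3.159340)/(6.224906) = 3.099921
x_2 = 3.099921: f = 0.257589, f' = 5.209842 → x_3 = 3.099921 - (0.257589)/(5.209842) = 3.050478

3.0505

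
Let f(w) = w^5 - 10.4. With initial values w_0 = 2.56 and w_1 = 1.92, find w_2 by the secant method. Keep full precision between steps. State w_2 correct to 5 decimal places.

Secant update: w_(k+1) = w_k − f(w_k)·(w_k − w_(k-1))/(f(w_k) − f(w_(k-1))).
f(w_0) = 99.551163, f(w_1) = 15.691926
w_2 = 1.920000 - (15.691926)·(1.920000 - 2.560000)/(15.691926 - (99.551163)) = 1.800242; f(w_2) = 8.508374

1.80024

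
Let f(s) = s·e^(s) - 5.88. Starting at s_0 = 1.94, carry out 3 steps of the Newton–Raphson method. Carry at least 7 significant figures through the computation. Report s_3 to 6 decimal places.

1.420668

f'(s) = (s + 1)·e^(s)
s_0 = 1.940000: f = 7.619977, f' = 20.458728 → s_1 = 1.940000 - (7.619977)/(20.458728) = 1.567544
s_1 = 1.567544: f = 1.636150, f' = 12.311007 → s_2 = 1.567544 - (1.636150)/(12.311007) = 1.434643
s_2 = 1.434643: f = 0.142837, f' = 10.220981 → s_3 = 1.434643 - (0.142837)/(10.220981) = 1.420668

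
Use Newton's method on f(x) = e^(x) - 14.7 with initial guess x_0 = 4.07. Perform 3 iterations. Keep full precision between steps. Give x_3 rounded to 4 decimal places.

2.7006

Newton update: x ← x − f(x)/f'(x).
f'(x) = e^(x)
x_0 = 4.070000: f = 43.856963, f' = 58.556963 → x_1 = 4.070000 - (43.856963)/(58.556963) = 3.321038
x_1 = 3.321038: f = 12.989066, f' = 27.689066 → x_2 = 3.321038 - (12.989066)/(27.689066) = 2.851933
x_2 = 2.851933: f = 2.621233, f' = 17.321233 → x_3 = 2.851933 - (2.621233)/(17.321233) = 2.700602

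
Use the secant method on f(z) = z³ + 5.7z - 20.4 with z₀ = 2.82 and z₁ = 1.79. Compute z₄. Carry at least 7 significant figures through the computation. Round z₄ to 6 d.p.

2.055324

f(z_0) = 18.099768, f(z_1) = -4.461661
z_2 = 1.790000 - (-4.461661)·(1.790000 - 2.820000)/(-4.461661 - (18.099768)) = 1.993689; f(z_2) = -1.111469
z_3 = 1.993689 - (-1.111469)·(1.993689 - 1.790000)/(-1.111469 - (-4.461661)) = 2.061265; f(z_3) = 0.107145
z_4 = 2.061265 - (0.107145)·(2.061265 - 1.993689)/(0.107145 - (-1.111469)) = 2.055324; f(z_4) = -0.002238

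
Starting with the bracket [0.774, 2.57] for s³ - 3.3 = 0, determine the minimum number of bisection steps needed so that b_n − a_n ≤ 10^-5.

18

Initial width b − a = 2.57 − 0.774 = 1.796000.
After n steps the width is (b−a)/2^n; need (b−a)/2^n ≤ 10^-5.
So n ≥ log₂(1.796000/10^-5) = log₂(179600.0000) ≈ 17.4544.
Hence n = 18.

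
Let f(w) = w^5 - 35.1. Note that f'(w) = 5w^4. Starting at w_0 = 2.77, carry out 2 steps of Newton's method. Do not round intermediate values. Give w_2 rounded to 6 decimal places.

2.104245

w_0 = 2.770000: f = 127.979303, f' = 294.366972 → w_1 = 2.770000 - (127.979303)/(294.366972) = 2.335239
w_1 = 2.335239: f = 34.347498, f' = 148.694630 → w_2 = 2.335239 - (34.347498)/(148.694630) = 2.104245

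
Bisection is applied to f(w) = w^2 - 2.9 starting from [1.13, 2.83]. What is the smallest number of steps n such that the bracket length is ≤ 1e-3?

Initial width b − a = 2.83 − 1.13 = 1.700000.
After n steps the width is (b−a)/2^n; need (b−a)/2^n ≤ 1e-3.
So n ≥ log₂(1.700000/1e-3) = log₂(1700.0000) ≈ 10.7313.
Hence n = 11.

11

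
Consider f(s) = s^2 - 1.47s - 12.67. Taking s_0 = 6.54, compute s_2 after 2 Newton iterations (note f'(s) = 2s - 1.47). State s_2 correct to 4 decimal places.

4.3900

s_0 = 6.540000: f = 20.487800, f' = 11.610000 → s_1 = 6.540000 - (20.487800)/(11.610000) = 4.775332
s_1 = 4.775332: f = 3.114055, f' = 8.080663 → s_2 = 4.775332 - (3.114055)/(8.080663) = 4.389960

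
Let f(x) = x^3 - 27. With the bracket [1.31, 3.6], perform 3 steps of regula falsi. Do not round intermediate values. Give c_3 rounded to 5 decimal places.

2.98595

f(1.310000) = -24.751909, f(3.600000) = 19.656000
step 1: c = 2.586391, f(c) = -9.698541 < 0 → new bracket [2.586391, 3.600000]
step 2: c = 2.921281, f(c) = -2.070136 < 0 → new bracket [2.921281, 3.600000]
step 3: c = 2.985951, f(c) = -0.377540 < 0 → new bracket [2.985951, 3.600000]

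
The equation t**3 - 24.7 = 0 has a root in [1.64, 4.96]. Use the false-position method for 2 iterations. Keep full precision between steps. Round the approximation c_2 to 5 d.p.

f(1.640000) = -20.289056, f(4.960000) = 97.323936
step 1: c = 2.212723, f(c) = -13.866192 < 0 → new bracket [2.212723, 4.960000]
step 2: c = 2.555328, f(c) = -8.014476 < 0 → new bracket [2.555328, 4.960000]

2.55533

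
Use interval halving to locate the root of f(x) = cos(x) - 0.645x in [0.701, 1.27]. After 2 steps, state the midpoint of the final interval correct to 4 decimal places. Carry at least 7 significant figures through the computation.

0.9144

f(0.701000) = 0.312053, f(1.270000) = -0.522869 (opposite signs)
step 1: m = 0.985500, f(m) = -0.083201 < 0 → root in [0.701000, 0.985500]
step 2: m = 0.843250, f(m) = 0.121143 > 0 → root in [0.843250, 0.985500]
Midpoint of [0.843250, 0.985500] = 0.914375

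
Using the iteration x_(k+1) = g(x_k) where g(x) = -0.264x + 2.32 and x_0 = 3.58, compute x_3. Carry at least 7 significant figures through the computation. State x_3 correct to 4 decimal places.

x_1 = g(3.580000) = 1.374880
x_2 = g(1.374880) = 1.957032
x_3 = g(1.957032) = 1.803344

1.8033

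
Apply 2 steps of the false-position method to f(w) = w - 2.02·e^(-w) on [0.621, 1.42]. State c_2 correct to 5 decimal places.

False-position update: c = (a·f(b) − b·f(a))/(f(b) − f(a)); replace the endpoint whose sign matches f(c).
f(0.621000) = -0.464562, f(1.420000) = 0.931738
step 1: c = 0.886835, f(c) = 0.054680 > 0 → new bracket [0.621000, 0.886835]
step 2: c = 0.858840, f(c) = 0.003061 > 0 → new bracket [0.621000, 0.858840]

0.85884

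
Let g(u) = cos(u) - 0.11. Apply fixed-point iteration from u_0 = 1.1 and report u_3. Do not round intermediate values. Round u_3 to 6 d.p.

0.563732

u_1 = g(1.100000) = 0.343596
u_2 = g(0.343596) = 0.831549
u_3 = g(0.831549) = 0.563732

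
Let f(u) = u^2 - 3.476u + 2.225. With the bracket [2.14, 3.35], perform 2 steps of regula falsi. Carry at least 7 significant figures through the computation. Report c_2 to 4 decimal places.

f(2.140000) = -0.634040, f(3.350000) = 1.802900
step 1: c = 2.454816, f(c) = -0.281818 < 0 → new bracket [2.454816, 3.350000]
step 2: c = 2.575830, f(c) = -0.093685 < 0 → new bracket [2.575830, 3.350000]

2.5758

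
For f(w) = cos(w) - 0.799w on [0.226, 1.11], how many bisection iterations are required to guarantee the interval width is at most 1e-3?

10

Initial width b − a = 1.11 − 0.226 = 0.884000.
After n steps the width is (b−a)/2^n; need (b−a)/2^n ≤ 1e-3.
So n ≥ log₂(0.884000/1e-3) = log₂(884.0000) ≈ 9.7879.
Hence n = 10.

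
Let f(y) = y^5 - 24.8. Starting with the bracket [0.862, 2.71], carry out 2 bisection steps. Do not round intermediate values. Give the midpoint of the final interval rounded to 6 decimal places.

f(0.862000) = -24.324077, f(2.710000) = 121.366031 (opposite signs)
step 1: m = 1.786000, f(m) = -6.627810 < 0 → root in [1.786000, 2.710000]
step 2: m = 2.248000, f(m) = 32.609205 > 0 → root in [1.786000, 2.248000]
Midpoint of [1.786000, 2.248000] = 2.017000

2.017000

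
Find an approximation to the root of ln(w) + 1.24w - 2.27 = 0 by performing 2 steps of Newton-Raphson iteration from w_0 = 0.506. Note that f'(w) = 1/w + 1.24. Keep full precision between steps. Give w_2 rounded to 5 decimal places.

1.49182

Newton update: w ← w − f(w)/f'(w).
w_0 = 0.506000: f = -2.323779, f' = 3.216285 → w_1 = 0.506000 - (-2.323779)/(3.216285) = 1.228504
w_1 = 1.228504: f = -0.540858, f' = 2.053998 → w_2 = 1.228504 - (-0.540858)/(2.053998) = 1.491824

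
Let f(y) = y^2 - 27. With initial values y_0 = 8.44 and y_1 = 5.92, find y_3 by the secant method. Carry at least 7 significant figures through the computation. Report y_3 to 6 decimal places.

5.206646

f(y_0) = 44.233600, f(y_1) = 8.046400
y_2 = 5.920000 - (8.046400)·(5.920000 - 8.440000)/(8.046400 - (44.233600)) = 5.359666; f(y_2) = 1.726017
y_3 = 5.359666 - (1.726017)·(5.359666 - 5.920000)/(1.726017 - (8.046400)) = 5.206646; f(y_3) = 0.109158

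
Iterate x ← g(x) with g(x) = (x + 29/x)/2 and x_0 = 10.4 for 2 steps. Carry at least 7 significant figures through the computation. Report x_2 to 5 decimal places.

x_1 = g(10.400000) = 6.594231
x_2 = g(6.594231) = 5.496007

5.49601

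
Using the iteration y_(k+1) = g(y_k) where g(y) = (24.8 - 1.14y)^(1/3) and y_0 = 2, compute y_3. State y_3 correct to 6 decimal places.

y_1 = g(2.000000) = 2.823944
y_2 = g(2.823944) = 2.784124
y_3 = g(2.784124) = 2.786075

2.786075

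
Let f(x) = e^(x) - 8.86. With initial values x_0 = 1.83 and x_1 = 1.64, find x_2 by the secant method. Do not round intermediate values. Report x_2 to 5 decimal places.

f(x_0) = -2.626113, f(x_1) = -3.704830
x_2 = 1.640000 - (-3.704830)·(1.640000 - 1.830000)/(-3.704830 - (-2.626113)) = 2.292551; f(x_2) = 1.040159

2.29255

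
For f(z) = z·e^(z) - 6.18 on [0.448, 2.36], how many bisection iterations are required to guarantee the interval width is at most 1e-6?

21

Initial width b − a = 2.36 − 0.448 = 1.912000.
After n steps the width is (b−a)/2^n; need (b−a)/2^n ≤ 1e-6.
So n ≥ log₂(1.912000/1e-6) = log₂(1912000.0000) ≈ 20.8667.
Hence n = 21.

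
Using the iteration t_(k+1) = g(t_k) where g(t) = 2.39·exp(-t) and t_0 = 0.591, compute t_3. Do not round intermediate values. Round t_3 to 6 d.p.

t_1 = g(0.591000) = 1.323518
t_2 = g(1.323518) = 0.636211
t_3 = g(0.636211) = 1.265013

1.265013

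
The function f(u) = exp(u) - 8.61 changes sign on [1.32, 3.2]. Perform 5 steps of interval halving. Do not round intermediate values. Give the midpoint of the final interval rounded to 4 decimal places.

2.1719

f(1.320000) = -4.866579, f(3.200000) = 15.922530 (opposite signs)
step 1: m = 2.260000, f(m) = 0.973089 > 0 → root in [1.320000, 2.260000]
step 2: m = 1.790000, f(m) = -2.620548 < 0 → root in [1.790000, 2.260000]
step 3: m = 2.025000, f(m) = -1.033889 < 0 → root in [2.025000, 2.260000]
step 4: m = 2.142500, f(m) = -0.089287 < 0 → root in [2.142500, 2.260000]
step 5: m = 2.201250, f(m) = 0.426302 > 0 → root in [2.142500, 2.201250]
Midpoint of [2.142500, 2.201250] = 2.171875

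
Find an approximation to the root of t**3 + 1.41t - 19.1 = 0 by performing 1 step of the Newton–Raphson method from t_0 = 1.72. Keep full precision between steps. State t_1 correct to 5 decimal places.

f'(t) = 3t**2 + 1.41
t_0 = 1.720000: f = -11.586352, f' = 10.285200 → t_1 = 1.720000 - (-11.586352)/(10.285200) = 2.846507

2.84651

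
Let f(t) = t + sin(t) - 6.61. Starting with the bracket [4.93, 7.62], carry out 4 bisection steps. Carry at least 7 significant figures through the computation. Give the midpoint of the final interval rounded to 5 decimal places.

6.52719

f(4.930000) = -2.656416, f(7.620000) = 1.982751 (opposite signs)
step 1: m = 6.275000, f(m) = -0.343185 < 0 → root in [6.275000, 7.620000]
step 2: m = 6.947500, f(m) = 0.954020 > 0 → root in [6.275000, 6.947500]
step 3: m = 6.611250, f(m) = 0.323462 > 0 → root in [6.275000, 6.611250]
step 4: m = 6.443125, f(m) = -0.007616 < 0 → root in [6.443125, 6.611250]
Midpoint of [6.443125, 6.611250] = 6.527188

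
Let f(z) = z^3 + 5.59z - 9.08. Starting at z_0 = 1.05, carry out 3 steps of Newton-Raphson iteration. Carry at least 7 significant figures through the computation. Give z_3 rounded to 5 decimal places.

1.26349

f'(z) = 3z^2 + 5.59
z_0 = 1.050000: f = -2.052875, f' = 8.897500 → z_1 = 1.050000 - (-2.052875)/(8.897500) = 1.280725
z_1 = 1.280725: f = 0.179969, f' = 10.510769 → z_2 = 1.280725 - (0.179969)/(10.510769) = 1.263603
z_2 = 1.263603: f = 0.001121, f' = 10.380074 → z_3 = 1.263603 - (0.001121)/(10.380074) = 1.263494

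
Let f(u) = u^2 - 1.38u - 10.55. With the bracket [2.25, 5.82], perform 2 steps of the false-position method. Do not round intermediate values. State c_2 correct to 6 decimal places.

f(2.250000) = -8.592500, f(5.820000) = 15.290800
step 1: c = 3.534380, f(c) = -2.935604 < 0 → new bracket [3.534380, 5.820000]
step 2: c = 3.902509, f(c) = -0.705885 < 0 → new bracket [3.902509, 5.820000]

3.902509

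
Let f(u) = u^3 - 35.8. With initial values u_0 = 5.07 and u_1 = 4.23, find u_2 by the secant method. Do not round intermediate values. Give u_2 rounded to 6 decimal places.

Secant update: u_(k+1) = u_k − f(u_k)·(u_k − u_(k-1))/(f(u_k) − f(u_(k-1))).
f(u_0) = 94.523843, f(u_1) = 39.886967
u_2 = 4.230000 - (39.886967)·(4.230000 - 5.070000)/(39.886967 - (94.523843)) = 3.616769; f(u_2) = 11.511002

3.616769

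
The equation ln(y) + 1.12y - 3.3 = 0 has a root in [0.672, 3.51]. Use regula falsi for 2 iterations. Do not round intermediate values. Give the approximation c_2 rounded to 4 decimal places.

2.2584

False-position update: c = (a·f(b) − b·f(a))/(f(b) − f(a)); replace the endpoint whose sign matches f(c).
f(0.672000) = -2.944857, f(3.510000) = 1.886816
step 1: c = 2.401733, f(c) = 0.266131 > 0 → new bracket [0.672000, 2.401733]
step 2: c = 2.258370, f(c) = 0.044018 > 0 → new bracket [0.672000, 2.258370]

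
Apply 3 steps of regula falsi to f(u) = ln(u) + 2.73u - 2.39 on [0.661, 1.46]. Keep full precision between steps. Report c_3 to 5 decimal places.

False-position update: c = (a·f(b) − b·f(a))/(f(b) − f(a)); replace the endpoint whose sign matches f(c).
f(0.661000) = -0.999471, f(1.460000) = 1.974236
step 1: c = 0.929546, f(c) = 0.074602 > 0 → new bracket [0.661000, 0.929546]
step 2: c = 0.910894, f(c) = 0.003411 > 0 → new bracket [0.661000, 0.910894]
step 3: c = 0.910044, f(c) = 0.000157 > 0 → new bracket [0.661000, 0.910044]

0.91004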